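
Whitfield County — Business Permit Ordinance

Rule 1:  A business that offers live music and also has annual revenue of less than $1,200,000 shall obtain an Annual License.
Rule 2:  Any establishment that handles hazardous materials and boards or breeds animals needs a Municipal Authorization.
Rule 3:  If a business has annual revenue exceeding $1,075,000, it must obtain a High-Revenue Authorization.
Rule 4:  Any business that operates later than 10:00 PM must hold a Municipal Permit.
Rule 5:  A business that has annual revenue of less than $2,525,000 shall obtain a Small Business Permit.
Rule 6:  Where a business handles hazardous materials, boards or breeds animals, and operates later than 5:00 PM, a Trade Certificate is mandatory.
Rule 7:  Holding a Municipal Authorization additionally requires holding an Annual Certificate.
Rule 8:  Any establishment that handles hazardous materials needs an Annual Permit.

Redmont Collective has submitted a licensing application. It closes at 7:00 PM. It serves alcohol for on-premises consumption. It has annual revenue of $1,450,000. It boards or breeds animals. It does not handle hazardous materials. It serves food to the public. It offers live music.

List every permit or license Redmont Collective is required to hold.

Rule 1: offers live music; revenue $1,450,000 ≥ $1,200,000 → Annual License not required.
Rule 2: does not handle hazardous materials; boards or breeds animals → Municipal Authorization not required.
Rule 3: revenue $1,450,000 > $1,075,000 → High-Revenue Authorization required.
Rule 4: closes 7:00 PM, at/before 10:00 PM → Municipal Permit not required.
Rule 5: revenue $1,450,000 < $2,525,000 → Small Business Permit required.
Rule 6: does not handle hazardous materials; boards or breeds animals; closes 7:00 PM, after 5:00 PM → Trade Certificate not required.
Rule 7: Municipal Authorization is not required → no effect.
Rule 8: does not handle hazardous materials → Annual Permit not required.

High-Revenue Authorization, Small Business Permit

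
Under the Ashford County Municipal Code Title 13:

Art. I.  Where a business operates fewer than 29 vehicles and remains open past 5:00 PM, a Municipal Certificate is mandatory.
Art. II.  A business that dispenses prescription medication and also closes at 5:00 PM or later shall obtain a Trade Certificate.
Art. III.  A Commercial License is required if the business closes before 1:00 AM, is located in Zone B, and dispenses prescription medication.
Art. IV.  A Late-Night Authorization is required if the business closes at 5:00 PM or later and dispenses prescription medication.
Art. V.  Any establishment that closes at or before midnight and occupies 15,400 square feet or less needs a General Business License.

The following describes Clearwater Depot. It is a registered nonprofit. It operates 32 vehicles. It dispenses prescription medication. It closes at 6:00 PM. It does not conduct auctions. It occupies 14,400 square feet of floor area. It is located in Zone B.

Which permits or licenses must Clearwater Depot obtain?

Art. I. vehicles 32 ≥ 29; closes 6:00 PM, after 5:00 PM → Municipal Certificate not required.
Art. II. dispenses prescription medication; closes 6:00 PM, after 5:00 PM → Trade Certificate required.
Art. III. closes 6:00 PM, at/before 1:00 AM; is located in Zone B; dispenses prescription medication → Commercial License required.
Art. IV. closes 6:00 PM, after 5:00 PM; dispenses prescription medication → Late-Night Authorization required.
Art. V. closes 6:00 PM, at/before midnight; floor area 14,400 square feet ≤ 15,400 square feet → General Business License required.

Commercial License, General Business License, Late-Night Authorization, Trade Certificate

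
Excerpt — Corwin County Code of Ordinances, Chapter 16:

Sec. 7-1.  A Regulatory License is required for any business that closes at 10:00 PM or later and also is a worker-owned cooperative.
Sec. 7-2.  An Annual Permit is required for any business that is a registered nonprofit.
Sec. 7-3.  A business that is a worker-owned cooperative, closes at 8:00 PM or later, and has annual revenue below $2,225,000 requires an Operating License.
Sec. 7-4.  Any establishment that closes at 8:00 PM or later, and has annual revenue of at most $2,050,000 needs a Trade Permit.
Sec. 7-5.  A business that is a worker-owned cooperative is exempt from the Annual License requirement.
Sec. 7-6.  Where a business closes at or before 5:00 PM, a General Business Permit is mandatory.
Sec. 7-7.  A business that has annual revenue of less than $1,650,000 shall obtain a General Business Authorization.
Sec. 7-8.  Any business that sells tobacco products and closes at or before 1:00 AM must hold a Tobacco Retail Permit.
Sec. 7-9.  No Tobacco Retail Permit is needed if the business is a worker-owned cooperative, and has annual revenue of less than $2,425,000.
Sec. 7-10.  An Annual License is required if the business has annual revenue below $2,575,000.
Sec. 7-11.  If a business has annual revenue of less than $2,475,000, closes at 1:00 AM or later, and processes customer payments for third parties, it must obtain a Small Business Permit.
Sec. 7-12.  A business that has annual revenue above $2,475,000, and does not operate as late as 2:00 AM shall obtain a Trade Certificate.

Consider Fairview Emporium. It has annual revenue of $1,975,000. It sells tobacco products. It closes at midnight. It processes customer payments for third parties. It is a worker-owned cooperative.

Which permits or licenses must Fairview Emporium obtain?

Sec. 7-1. closes midnight, after 10:00 PM; is a worker-owned cooperative → Regulatory License required.
Sec. 7-2. is a worker-owned cooperative (not: is a registered nonprofit) → Annual Permit not required.
Sec. 7-3. is a worker-owned cooperative; closes midnight, after 8:00 PM; revenue $1,975,000 < $2,225,000 → Operating License required.
Sec. 7-4. closes midnight, after 8:00 PM; revenue $1,975,000 ≤ $2,050,000 → Trade Permit required.
Sec. 7-5. is a worker-owned cooperative → exempt from Annual License.
Sec. 7-6. closes midnight, after 5:00 PM → General Business Permit not required.
Sec. 7-7. revenue $1,975,000 ≥ $1,650,000 → General Business Authorization not required.
Sec. 7-8. sells tobacco products; closes midnight, at/before 1:00 AM → Tobacco Retail Permit required.
Sec. 7-9. is a worker-owned cooperative; revenue $1,975,000 < $2,425,000 → exempt from Tobacco Retail Permit.
Sec. 7-10. revenue $1,975,000 < $2,575,000 → Annual License required.
Sec. 7-11. revenue $1,975,000 < $2,475,000; closes midnight, at/before 1:00 AM; processes customer payments for third parties → Small Business Permit not required.
Sec. 7-12. revenue $1,975,000 ≤ $2,475,000; closes midnight, at/before 2:00 AM → Trade Certificate not required.

Operating License, Regulatory License, Trade Permit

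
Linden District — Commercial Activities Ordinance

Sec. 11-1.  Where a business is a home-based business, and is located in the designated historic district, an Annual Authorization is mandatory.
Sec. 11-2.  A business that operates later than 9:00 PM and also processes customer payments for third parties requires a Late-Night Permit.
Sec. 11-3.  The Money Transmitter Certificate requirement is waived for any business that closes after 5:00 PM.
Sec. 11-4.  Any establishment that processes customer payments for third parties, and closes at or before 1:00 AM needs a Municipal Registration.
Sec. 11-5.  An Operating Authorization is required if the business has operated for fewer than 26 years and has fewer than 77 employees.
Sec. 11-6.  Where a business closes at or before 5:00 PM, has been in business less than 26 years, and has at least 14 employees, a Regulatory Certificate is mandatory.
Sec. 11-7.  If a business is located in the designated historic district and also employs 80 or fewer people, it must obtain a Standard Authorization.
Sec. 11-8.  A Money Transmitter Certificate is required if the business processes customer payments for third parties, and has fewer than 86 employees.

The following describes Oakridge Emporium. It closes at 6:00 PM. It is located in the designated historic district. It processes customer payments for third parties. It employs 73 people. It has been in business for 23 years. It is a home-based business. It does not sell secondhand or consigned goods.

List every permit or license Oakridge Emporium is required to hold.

Annual Authorization, Municipal Registration, Operating Authorization, Standard Authorization

Sec. 11-1. is a home-based business; is located in the designated historic district → Annual Authorization required.
Sec. 11-2. closes 6:00 PM, at/before 9:00 PM; processes customer payments for third parties → Late-Night Permit not required.
Sec. 11-3. closes 6:00 PM, after 5:00 PM → exempt from Money Transmitter Certificate.
Sec. 11-4. processes customer payments for third parties; closes 6:00 PM, at/before 1:00 AM → Municipal Registration required.
Sec. 11-5. years in business 23 < 26; employees 73 < 77 → Operating Authorization required.
Sec. 11-6. closes 6:00 PM, after 5:00 PM; years in business 23 < 26; employees 73 ≥ 14 → Regulatory Certificate not required.
Sec. 11-7. is located in the designated historic district; employees 73 ≤ 80 → Standard Authorization required.
Sec. 11-8. processes customer payments for third parties; employees 73 < 86 → Money Transmitter Certificate required.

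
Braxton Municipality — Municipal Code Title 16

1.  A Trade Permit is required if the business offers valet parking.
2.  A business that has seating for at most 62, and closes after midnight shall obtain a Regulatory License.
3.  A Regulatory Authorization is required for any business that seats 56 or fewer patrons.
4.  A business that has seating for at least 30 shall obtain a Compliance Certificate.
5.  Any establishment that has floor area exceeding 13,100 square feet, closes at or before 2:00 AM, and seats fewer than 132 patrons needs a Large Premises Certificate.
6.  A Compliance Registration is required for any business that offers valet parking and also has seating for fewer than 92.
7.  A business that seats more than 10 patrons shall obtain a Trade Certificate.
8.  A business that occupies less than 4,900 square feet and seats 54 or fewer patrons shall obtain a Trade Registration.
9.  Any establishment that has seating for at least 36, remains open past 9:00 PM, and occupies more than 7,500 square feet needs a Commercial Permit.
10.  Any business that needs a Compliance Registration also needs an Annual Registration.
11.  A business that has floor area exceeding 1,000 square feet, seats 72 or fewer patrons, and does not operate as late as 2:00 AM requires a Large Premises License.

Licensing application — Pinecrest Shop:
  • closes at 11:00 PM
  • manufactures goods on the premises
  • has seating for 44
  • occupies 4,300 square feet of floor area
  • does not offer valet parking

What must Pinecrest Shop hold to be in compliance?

1. does not offer valet parking → Trade Permit not required.
2. seating 44 ≤ 62; closes 11:00 PM, at/before midnight → Regulatory License not required.
3. seating 44 ≤ 56 → Regulatory Authorization required.
4. seating 44 ≥ 30 → Compliance Certificate required.
5. floor area 4,300 square feet ≤ 13,100 square feet; closes 11:00 PM, at/before 2:00 AM; seating 44 < 132 → Large Premises Certificate not required.
6. does not offer valet parking; seating 44 < 92 → Compliance Registration not required.
7. seating 44 > 10 → Trade Certificate required.
8. floor area 4,300 square feet < 4,900 square feet; seating 44 ≤ 54 → Trade Registration required.
9. seating 44 ≥ 36; closes 11:00 PM, after 9:00 PM; floor area 4,300 square feet ≤ 7,500 square feet → Commercial Permit not required.
10. Compliance Registration is not required → no effect.
11. floor area 4,300 square feet > 1,000 square feet; seating 44 ≤ 72; closes 11:00 PM, at/before 2:00 AM → Large Premises License required.

Compliance Certificate, Large Premises License, Regulatory Authorization, Trade Certificate, Trade Registration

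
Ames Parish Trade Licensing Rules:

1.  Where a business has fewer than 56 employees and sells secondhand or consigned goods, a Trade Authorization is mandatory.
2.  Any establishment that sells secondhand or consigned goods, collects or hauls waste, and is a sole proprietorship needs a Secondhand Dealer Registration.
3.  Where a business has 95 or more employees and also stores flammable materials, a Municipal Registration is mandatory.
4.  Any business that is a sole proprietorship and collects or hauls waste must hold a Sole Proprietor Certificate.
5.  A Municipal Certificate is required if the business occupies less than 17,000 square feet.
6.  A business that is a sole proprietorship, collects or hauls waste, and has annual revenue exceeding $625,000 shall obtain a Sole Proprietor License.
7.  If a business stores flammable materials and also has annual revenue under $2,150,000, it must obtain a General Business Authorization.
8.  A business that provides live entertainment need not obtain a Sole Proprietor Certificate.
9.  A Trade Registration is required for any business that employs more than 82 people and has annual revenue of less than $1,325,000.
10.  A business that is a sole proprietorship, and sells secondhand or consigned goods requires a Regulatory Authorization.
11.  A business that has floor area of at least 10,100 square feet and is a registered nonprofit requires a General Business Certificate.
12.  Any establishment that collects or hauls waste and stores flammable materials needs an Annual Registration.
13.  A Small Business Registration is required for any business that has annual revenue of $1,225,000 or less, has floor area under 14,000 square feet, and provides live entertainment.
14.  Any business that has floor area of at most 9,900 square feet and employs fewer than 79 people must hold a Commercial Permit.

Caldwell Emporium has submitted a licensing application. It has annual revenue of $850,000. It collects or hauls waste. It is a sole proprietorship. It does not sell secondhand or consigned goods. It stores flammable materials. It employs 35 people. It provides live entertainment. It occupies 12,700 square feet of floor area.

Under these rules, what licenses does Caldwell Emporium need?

Annual Registration, General Business Authorization, Municipal Certificate, Small Business Registration, Sole Proprietor License

1. employees 35 < 56; does not sell secondhand or consigned goods → Trade Authorization not required.
2. does not sell secondhand or consigned goods; collects or hauls waste; is a sole proprietorship → Secondhand Dealer Registration not required.
3. employees 35 < 95; stores flammable materials → Municipal Registration not required.
4. is a sole proprietorship; collects or hauls waste → Sole Proprietor Certificate required.
5. floor area 12,700 square feet < 17,000 square feet → Municipal Certificate required.
6. is a sole proprietorship; collects or hauls waste; revenue $850,000 > $625,000 → Sole Proprietor License required.
7. stores flammable materials; revenue $850,000 < $2,150,000 → General Business Authorization required.
8. provides live entertainment → exempt from Sole Proprietor Certificate.
9. employees 35 ≤ 82; revenue $850,000 < $1,325,000 → Trade Registration not required.
10. is a sole proprietorship; does not sell secondhand or consigned goods → Regulatory Authorization not required.
11. floor area 12,700 square feet ≥ 10,100 square feet; is a sole proprietorship (not: is a registered nonprofit) → General Business Certificate not required.
12. collects or hauls waste; stores flammable materials → Annual Registration required.
13. revenue $850,000 ≤ $1,225,000; floor area 12,700 square feet < 14,000 square feet; provides live entertainment → Small Business Registration required.
14. floor area 12,700 square feet > 9,900 square feet; employees 35 < 79 → Commercial Permit not required.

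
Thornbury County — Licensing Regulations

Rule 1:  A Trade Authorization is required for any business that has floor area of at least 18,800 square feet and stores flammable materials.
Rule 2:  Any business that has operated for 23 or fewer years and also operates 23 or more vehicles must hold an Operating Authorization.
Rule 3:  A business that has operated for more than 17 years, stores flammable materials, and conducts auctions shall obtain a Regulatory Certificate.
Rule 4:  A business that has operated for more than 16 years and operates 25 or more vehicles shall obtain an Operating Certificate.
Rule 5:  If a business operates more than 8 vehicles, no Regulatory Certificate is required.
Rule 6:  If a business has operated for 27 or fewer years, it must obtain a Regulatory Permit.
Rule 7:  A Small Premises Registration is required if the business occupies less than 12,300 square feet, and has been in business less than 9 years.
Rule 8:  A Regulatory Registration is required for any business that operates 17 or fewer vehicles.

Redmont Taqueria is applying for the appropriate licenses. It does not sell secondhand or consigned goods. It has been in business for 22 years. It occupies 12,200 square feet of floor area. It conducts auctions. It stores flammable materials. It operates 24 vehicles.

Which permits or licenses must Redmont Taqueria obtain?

Rule 1: floor area 12,200 square feet < 18,800 square feet; stores flammable materials → Trade Authorization not required.
Rule 2: years in business 22 ≤ 23; vehicles 24 ≥ 23 → Operating Authorization required.
Rule 3: years in business 22 > 17; stores flammable materials; conducts auctions → Regulatory Certificate required.
Rule 4: years in business 22 > 16; vehicles 24 < 25 → Operating Certificate not required.
Rule 5: vehicles 24 > 8 → exempt from Regulatory Certificate.
Rule 6: years in business 22 ≤ 27 → Regulatory Permit required.
Rule 7: floor area 12,200 square feet < 12,300 square feet; years in business 22 ≥ 9 → Small Premises Registration not required.
Rule 8: vehicles 24 > 17 → Regulatory Registration not required.

Operating Authorization, Regulatory Permit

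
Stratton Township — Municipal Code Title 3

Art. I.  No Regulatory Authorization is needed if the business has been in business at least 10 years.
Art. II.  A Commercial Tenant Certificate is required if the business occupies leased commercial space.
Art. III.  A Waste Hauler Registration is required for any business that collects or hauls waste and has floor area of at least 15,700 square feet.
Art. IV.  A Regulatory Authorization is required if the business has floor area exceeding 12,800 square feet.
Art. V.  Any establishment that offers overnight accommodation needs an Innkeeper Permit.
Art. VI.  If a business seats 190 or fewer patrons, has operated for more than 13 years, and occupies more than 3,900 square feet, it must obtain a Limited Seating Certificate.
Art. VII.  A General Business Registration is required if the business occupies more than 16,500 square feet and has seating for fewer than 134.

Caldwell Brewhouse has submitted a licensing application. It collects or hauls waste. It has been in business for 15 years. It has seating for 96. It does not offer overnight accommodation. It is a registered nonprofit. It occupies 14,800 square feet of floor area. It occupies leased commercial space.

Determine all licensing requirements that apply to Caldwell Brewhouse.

Commercial Tenant Certificate, Limited Seating Certificate

Art. I. years in business 15 ≥ 10 → exempt from Regulatory Authorization.
Art. II. occupies leased commercial space → Commercial Tenant Certificate required.
Art. III. collects or hauls waste; floor area 14,800 square feet < 15,700 square feet → Waste Hauler Registration not required.
Art. IV. floor area 14,800 square feet > 12,800 square feet → Regulatory Authorization required.
Art. V. does not offer overnight accommodation → Innkeeper Permit not required.
Art. VI. seating 96 ≤ 190; years in business 15 > 13; floor area 14,800 square feet > 3,900 square feet → Limited Seating Certificate required.
Art. VII. floor area 14,800 square feet ≤ 16,500 square feet; seating 96 < 134 → General Business Registration not required.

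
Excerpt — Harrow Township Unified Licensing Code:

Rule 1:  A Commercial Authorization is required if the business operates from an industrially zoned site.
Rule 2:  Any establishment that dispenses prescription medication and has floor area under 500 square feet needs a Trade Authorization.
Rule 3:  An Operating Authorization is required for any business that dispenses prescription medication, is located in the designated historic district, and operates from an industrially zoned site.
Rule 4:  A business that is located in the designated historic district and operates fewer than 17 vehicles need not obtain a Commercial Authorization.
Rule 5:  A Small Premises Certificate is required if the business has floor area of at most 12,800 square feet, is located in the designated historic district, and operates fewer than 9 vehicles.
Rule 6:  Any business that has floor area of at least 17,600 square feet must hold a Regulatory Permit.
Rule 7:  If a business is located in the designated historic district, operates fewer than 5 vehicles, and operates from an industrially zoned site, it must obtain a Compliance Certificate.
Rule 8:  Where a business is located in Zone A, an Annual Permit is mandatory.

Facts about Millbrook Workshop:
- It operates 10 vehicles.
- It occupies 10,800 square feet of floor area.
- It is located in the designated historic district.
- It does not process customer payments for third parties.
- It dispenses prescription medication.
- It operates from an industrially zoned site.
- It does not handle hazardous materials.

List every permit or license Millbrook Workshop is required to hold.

Rule 1: operates from an industrially zoned site → Commercial Authorization required.
Rule 2: dispenses prescription medication; floor area 10,800 square feet ≥ 500 square feet → Trade Authorization not required.
Rule 3: dispenses prescription medication; is located in the designated historic district; operates from an industrially zoned site → Operating Authorization required.
Rule 4: is located in the designated historic district; vehicles 10 < 17 → exempt from Commercial Authorization.
Rule 5: floor area 10,800 square feet ≤ 12,800 square feet; is located in the designated historic district; vehicles 10 ≥ 9 → Small Premises Certificate not required.
Rule 6: floor area 10,800 square feet < 17,600 square feet → Regulatory Permit not required.
Rule 7: is located in the designated historic district; vehicles 10 ≥ 5; operates from an industrially zoned site → Compliance Certificate not required.
Rule 8: is located in the designated historic district (not: is located in Zone A) → Annual Permit not required.

Operating Authorization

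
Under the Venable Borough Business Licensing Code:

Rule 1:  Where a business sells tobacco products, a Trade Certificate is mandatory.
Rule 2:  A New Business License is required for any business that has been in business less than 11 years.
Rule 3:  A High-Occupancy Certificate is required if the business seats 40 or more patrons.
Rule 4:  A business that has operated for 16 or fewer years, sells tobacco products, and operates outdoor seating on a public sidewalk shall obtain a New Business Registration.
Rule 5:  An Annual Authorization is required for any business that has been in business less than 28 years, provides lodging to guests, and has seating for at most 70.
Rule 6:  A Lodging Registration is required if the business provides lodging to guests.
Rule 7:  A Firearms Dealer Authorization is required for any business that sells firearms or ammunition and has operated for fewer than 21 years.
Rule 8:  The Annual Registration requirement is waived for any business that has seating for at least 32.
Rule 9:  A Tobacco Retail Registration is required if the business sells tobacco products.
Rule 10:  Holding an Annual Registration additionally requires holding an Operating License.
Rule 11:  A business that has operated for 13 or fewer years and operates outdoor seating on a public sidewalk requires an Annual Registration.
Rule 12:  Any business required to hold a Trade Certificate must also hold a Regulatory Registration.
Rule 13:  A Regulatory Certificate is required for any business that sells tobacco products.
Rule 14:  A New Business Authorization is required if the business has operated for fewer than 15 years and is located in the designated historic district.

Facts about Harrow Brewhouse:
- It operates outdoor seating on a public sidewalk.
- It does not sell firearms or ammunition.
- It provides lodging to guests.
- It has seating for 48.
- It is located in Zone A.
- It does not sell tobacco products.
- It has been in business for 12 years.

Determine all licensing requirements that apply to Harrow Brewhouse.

Rule 1: does not sell tobacco products → Trade Certificate not required.
Rule 2: years in business 12 ≥ 11 → New Business License not required.
Rule 3: seating 48 ≥ 40 → High-Occupancy Certificate required.
Rule 4: years in business 12 ≤ 16; does not sell tobacco products; operates outdoor seating on a public sidewalk → New Business Registration not required.
Rule 5: years in business 12 < 28; provides lodging to guests; seating 48 ≤ 70 → Annual Authorization required.
Rule 6: provides lodging to guests → Lodging Registration required.
Rule 7: does not sell firearms or ammunition; years in business 12 < 21 → Firearms Dealer Authorization not required.
Rule 8: seating 48 ≥ 32 → exempt from Annual Registration.
Rule 9: does not sell tobacco products → Tobacco Retail Registration not required.
Rule 10: Annual Registration is not required → no effect.
Rule 11: years in business 12 ≤ 13; operates outdoor seating on a public sidewalk → Annual Registration required.
Rule 12: Trade Certificate is not required → no effect.
Rule 13: does not sell tobacco products → Regulatory Certificate not required.
Rule 14: years in business 12 < 15; is located in Zone A (not: is located in the designated historic district) → New Business Authorization not required.

Annual Authorization, High-Occupancy Certificate, Lodging Registration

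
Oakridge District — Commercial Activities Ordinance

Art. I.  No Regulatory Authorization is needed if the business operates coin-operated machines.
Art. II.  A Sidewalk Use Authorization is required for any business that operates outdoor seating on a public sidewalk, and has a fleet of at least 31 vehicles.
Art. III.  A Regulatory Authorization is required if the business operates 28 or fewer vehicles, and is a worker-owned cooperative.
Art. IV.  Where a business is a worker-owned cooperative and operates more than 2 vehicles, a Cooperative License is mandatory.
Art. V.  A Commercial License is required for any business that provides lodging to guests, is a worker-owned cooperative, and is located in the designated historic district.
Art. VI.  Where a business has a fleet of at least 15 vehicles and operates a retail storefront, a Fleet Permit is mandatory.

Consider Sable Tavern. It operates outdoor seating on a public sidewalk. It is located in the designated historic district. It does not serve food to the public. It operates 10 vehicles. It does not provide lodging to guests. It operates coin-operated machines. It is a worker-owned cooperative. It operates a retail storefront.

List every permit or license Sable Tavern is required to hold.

Art. I. operates coin-operated machines → exempt from Regulatory Authorization.
Art. II. operates outdoor seating on a public sidewalk; vehicles 10 < 31 → Sidewalk Use Authorization not required.
Art. III. vehicles 10 ≤ 28; is a worker-owned cooperative → Regulatory Authorization required.
Art. IV. is a worker-owned cooperative; vehicles 10 > 2 → Cooperative License required.
Art. V. does not provide lodging to guests; is a worker-owned cooperative; is located in the designated historic district → Commercial License not required.
Art. VI. vehicles 10 < 15; operates a retail storefront → Fleet Permit not required.

Cooperative License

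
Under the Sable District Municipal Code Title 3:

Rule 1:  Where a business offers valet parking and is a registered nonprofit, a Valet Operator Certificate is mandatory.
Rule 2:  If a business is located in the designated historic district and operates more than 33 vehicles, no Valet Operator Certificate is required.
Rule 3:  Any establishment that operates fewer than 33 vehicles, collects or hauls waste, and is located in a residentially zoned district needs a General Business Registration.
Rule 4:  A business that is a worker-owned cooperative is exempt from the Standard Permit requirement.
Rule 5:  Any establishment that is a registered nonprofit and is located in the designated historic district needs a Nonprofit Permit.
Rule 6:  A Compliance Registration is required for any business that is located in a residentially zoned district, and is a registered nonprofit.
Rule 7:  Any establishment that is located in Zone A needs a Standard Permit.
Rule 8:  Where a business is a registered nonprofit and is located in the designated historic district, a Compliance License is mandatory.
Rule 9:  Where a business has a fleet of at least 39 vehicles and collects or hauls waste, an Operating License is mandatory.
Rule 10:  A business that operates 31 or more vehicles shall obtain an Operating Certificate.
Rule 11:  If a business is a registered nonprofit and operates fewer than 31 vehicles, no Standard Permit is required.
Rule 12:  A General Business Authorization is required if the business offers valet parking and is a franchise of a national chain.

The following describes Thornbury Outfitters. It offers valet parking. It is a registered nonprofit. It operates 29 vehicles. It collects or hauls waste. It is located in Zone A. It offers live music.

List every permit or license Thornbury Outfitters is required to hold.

Valet Operator Certificate

Rule 1: offers valet parking; is a registered nonprofit → Valet Operator Certificate required.
Rule 2: is located in Zone A (not: is located in the designated historic district); vehicles 29 ≤ 33 → Valet Operator Certificate exemption does not apply.
Rule 3: vehicles 29 < 33; collects or hauls waste; is located in Zone A (not: is located in a residentially zoned district) → General Business Registration not required.
Rule 4: is a registered nonprofit (not: is a worker-owned cooperative) → Standard Permit exemption does not apply.
Rule 5: is a registered nonprofit; is located in Zone A (not: is located in the designated historic district) → Nonprofit Permit not required.
Rule 6: is located in Zone A (not: is located in a residentially zoned district); is a registered nonprofit → Compliance Registration not required.
Rule 7: is located in Zone A → Standard Permit required.
Rule 8: is a registered nonprofit; is located in Zone A (not: is located in the designated historic district) → Compliance License not required.
Rule 9: vehicles 29 < 39; collects or hauls waste → Operating License not required.
Rule 10: vehicles 29 < 31 → Operating Certificate not required.
Rule 11: is a registered nonprofit; vehicles 29 < 31 → exempt from Standard Permit.
Rule 12: offers valet parking; is a registered nonprofit (not: is a franchise of a national chain) → General Business Authorization not required.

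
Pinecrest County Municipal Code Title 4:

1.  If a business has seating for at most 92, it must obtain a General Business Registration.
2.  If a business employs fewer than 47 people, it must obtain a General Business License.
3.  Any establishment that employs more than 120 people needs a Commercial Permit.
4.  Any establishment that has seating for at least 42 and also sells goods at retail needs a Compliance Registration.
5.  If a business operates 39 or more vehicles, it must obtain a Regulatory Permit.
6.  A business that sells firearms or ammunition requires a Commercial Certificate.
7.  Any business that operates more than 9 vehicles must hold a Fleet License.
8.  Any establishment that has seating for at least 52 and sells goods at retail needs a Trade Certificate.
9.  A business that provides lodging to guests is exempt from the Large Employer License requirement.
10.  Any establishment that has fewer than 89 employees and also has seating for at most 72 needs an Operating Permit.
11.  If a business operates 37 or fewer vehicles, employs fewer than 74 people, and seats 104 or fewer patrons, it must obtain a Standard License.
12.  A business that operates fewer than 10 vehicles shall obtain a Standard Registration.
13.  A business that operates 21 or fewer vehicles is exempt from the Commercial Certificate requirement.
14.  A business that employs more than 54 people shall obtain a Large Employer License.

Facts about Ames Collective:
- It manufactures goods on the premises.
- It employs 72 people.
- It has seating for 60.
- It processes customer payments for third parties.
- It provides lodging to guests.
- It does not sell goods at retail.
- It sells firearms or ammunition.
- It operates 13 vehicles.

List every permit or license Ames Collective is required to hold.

1. seating 60 ≤ 92 → General Business Registration required.
2. employees 72 ≥ 47 → General Business License not required.
3. employees 72 ≤ 120 → Commercial Permit not required.
4. seating 60 ≥ 42; does not sell goods at retail → Compliance Registration not required.
5. vehicles 13 < 39 → Regulatory Permit not required.
6. sells firearms or ammunition → Commercial Certificate required.
7. vehicles 13 > 9 → Fleet License required.
8. seating 60 ≥ 52; does not sell goods at retail → Trade Certificate not required.
9. provides lodging to guests → exempt from Large Employer License.
10. employees 72 < 89; seating 60 ≤ 72 → Operating Permit required.
11. vehicles 13 ≤ 37; employees 72 < 74; seating 60 ≤ 104 → Standard License required.
12. vehicles 13 ≥ 10 → Standard Registration not required.
13. vehicles 13 ≤ 21 → exempt from Commercial Certificate.
14. employees 72 > 54 → Large Employer License required.

Fleet License, General Business Registration, Operating Permit, Standard License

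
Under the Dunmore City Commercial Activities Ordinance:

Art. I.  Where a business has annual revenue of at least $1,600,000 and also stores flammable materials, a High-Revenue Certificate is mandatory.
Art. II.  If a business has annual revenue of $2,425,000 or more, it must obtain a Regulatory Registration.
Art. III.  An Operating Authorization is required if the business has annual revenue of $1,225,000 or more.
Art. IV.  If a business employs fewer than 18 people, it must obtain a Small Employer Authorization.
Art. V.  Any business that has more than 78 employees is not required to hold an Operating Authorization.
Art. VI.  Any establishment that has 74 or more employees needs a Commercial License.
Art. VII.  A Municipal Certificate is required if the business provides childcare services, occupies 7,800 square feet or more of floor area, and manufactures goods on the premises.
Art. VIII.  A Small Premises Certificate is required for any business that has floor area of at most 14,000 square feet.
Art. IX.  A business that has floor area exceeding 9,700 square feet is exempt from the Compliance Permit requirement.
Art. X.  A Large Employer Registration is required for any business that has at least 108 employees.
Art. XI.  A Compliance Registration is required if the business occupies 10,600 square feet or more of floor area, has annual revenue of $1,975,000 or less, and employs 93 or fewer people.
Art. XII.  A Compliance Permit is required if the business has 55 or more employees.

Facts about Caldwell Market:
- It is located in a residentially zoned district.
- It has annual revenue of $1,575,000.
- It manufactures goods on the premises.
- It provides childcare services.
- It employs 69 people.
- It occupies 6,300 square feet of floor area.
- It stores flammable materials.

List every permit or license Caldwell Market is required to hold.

Compliance Permit, Operating Authorization, Small Premises Certificate

Art. I. revenue $1,575,000 < $1,600,000; stores flammable materials → High-Revenue Certificate not required.
Art. II. revenue $1,575,000 < $2,425,000 → Regulatory Registration not required.
Art. III. revenue $1,575,000 ≥ $1,225,000 → Operating Authorization required.
Art. IV. employees 69 ≥ 18 → Small Employer Authorization not required.
Art. V. employees 69 ≤ 78 → Operating Authorization exemption does not apply.
Art. VI. employees 69 < 74 → Commercial License not required.
Art. VII. provides childcare services; floor area 6,300 square feet < 7,800 square feet; manufactures goods on the premises → Municipal Certificate not required.
Art. VIII. floor area 6,300 square feet ≤ 14,000 square feet → Small Premises Certificate required.
Art. IX. floor area 6,300 square feet ≤ 9,700 square feet → Compliance Permit exemption does not apply.
Art. X. employees 69 < 108 → Large Employer Registration not required.
Art. XI. floor area 6,300 square feet < 10,600 square feet; revenue $1,575,000 ≤ $1,975,000; employees 69 ≤ 93 → Compliance Registration not required.
Art. XII. employees 69 ≥ 55 → Compliance Permit required.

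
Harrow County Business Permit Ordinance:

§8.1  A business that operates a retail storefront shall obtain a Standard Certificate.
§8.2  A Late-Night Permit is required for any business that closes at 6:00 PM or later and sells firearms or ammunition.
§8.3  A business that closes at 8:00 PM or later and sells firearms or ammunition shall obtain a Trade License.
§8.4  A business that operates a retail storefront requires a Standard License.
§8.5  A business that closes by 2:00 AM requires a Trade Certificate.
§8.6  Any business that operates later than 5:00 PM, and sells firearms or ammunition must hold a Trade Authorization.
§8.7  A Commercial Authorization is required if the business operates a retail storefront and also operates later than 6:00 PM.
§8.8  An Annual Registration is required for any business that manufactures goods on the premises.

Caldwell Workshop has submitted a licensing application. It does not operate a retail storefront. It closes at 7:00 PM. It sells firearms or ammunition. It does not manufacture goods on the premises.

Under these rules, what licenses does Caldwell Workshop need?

Late-Night Permit, Trade Authorization, Trade Certificate

§8.1 does not operate a retail storefront → Standard Certificate not required.
§8.2 closes 7:00 PM, after 6:00 PM; sells firearms or ammunition → Late-Night Permit required.
§8.3 closes 7:00 PM, at/before 8:00 PM; sells firearms or ammunition → Trade License not required.
§8.4 does not operate a retail storefront → Standard License not required.
§8.5 closes 7:00 PM, at/before 2:00 AM → Trade Certificate required.
§8.6 closes 7:00 PM, after 5:00 PM; sells firearms or ammunition → Trade Authorization required.
§8.7 does not operate a retail storefront; closes 7:00 PM, after 6:00 PM → Commercial Authorization not required.
§8.8 does not manufacture goods on the premises → Annual Registration not required.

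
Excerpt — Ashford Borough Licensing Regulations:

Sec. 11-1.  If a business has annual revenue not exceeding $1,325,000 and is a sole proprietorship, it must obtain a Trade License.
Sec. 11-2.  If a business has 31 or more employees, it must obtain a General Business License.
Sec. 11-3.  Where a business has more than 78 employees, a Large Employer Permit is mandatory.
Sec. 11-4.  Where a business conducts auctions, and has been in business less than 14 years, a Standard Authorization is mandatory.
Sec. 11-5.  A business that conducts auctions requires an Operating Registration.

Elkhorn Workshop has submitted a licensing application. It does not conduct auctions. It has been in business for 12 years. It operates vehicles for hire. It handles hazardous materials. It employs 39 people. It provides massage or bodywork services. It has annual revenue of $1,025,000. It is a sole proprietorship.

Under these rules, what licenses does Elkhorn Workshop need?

General Business License, Trade License

Sec. 11-1. revenue $1,025,000 ≤ $1,325,000; is a sole proprietorship → Trade License required.
Sec. 11-2. employees 39 ≥ 31 → General Business License required.
Sec. 11-3. employees 39 ≤ 78 → Large Employer Permit not required.
Sec. 11-4. does not conduct auctions; years in business 12 < 14 → Standard Authorization not required.
Sec. 11-5. does not conduct auctions → Operating Registration not required.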